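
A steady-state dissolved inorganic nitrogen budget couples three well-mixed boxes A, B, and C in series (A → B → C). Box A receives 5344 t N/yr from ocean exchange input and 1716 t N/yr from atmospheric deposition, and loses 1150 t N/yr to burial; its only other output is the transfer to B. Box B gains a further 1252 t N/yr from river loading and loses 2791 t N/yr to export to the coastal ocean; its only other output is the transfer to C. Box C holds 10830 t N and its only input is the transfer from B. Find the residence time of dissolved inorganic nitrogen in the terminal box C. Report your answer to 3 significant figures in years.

Box A: F(A→B) = (5344 + 1716) − 1150 = 5910.0 t N/yr.
Box B: F(B→C) = (5910.0 + 1252) − 2791 = 4371.0 t N/yr.
Box C throughput = its input = 4371.0 t N/yr; τ = 10830 / 4371.0 = 2.478 yr.

2.48 yr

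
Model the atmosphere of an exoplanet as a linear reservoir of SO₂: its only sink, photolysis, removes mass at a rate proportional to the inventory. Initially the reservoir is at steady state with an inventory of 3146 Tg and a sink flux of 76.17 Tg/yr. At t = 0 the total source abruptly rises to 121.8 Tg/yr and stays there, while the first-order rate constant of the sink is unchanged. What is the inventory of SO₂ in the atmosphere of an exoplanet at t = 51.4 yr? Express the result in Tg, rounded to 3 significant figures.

4490 Tg

τ = M₀/F₀ = 3146/76.17 = 41.30 yr; rate constant k = 1/τ.
New steady state M_∞ = F₁/k = F₁·τ = 121.8 × 41.30 = 5030.6 Tg.
M(t) = M_∞ + (M₀ − M_∞)·e^(−t/τ); t/τ = 51.4/41.30 = 1.244, so e^(−t/τ) = 0.2881.
M(t) = 5030.6 − 1885 × 0.2881 = 4487.7 Tg.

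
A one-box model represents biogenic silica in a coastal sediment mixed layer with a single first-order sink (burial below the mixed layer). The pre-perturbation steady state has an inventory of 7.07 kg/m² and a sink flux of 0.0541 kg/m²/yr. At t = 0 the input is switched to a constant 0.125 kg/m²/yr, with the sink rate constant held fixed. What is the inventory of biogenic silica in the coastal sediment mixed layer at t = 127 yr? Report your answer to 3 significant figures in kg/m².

12.8 kg/m²

τ = M₀/F₀ = 7.07/0.0541 = 130.7 yr; rate constant k = 1/τ.
New steady state M_∞ = F₁/k = F₁·τ = 0.125 × 130.7 = 16.335 kg/m².
M(t) = M_∞ + (M₀ − M_∞)·e^(−t/τ); t/τ = 127/130.7 = 0.9718, so e^(−t/τ) = 0.3784.
M(t) = 16.335 − 9.265 × 0.3784 = 12.829 kg/m².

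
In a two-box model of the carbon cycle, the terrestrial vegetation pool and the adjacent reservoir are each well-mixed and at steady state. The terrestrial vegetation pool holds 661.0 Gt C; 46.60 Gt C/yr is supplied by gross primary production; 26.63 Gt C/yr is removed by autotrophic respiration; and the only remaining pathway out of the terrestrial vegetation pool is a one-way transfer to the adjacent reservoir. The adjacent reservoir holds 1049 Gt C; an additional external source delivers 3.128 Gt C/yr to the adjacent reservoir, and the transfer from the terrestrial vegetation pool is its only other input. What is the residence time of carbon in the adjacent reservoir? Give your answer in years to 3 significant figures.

45.4 yr

Balance the terrestrial vegetation pool: ΣF_in = 46.600 Gt C/yr.
Transfer to the adjacent reservoir = ΣF_in − (26.63) = 19.970 Gt C/yr.
Total input to the adjacent reservoir = 19.970 + 3.128 = 23.098 Gt C/yr; at steady state this equals its total output.
τ = M / F = 1049 / 23.098 = 45.42 yr.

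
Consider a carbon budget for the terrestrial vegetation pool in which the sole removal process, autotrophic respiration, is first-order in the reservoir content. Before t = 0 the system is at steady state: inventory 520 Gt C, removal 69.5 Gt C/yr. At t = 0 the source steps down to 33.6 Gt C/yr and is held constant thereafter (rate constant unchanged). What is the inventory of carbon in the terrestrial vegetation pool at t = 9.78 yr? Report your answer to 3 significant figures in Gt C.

324 Gt C

τ = M₀/F₀ = 520/69.5 = 7.482 yr; rate constant k = 1/τ.
New steady state M_∞ = F₁/k = F₁·τ = 33.6 × 7.482 = 251.40 Gt C.
M(t) = M_∞ + (M₀ − M_∞)·e^(−t/τ); t/τ = 9.78/7.482 = 1.307, so e^(−t/τ) = 0.2706.
M(t) = 251.40 + 268.6 × 0.2706 = 324.08 Gt C.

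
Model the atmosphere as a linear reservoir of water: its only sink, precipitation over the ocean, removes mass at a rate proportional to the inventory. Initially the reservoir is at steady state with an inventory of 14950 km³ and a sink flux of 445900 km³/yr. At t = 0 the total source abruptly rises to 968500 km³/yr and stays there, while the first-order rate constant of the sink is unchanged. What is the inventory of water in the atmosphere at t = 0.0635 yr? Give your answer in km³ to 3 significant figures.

29800 km³

Residence time τ = M₀/F₀ = 0.03353 yr. The eventual steady state is M_∞ = M₀·(F₁/F₀) = 14950 × 968500/445900 = 32472 km³.
The anomaly ΔM(t) = M(t) − M_∞ decays as ΔM₀·e^(−t/τ) with ΔM₀ = 14950 − 32472 = −17520 km³.
At t = 0.0635 yr, e^(−t/τ) = e^(−1.894) = 0.1505, so ΔM = −2637 km³ and M = 32472 − 2637 = 29835 km³.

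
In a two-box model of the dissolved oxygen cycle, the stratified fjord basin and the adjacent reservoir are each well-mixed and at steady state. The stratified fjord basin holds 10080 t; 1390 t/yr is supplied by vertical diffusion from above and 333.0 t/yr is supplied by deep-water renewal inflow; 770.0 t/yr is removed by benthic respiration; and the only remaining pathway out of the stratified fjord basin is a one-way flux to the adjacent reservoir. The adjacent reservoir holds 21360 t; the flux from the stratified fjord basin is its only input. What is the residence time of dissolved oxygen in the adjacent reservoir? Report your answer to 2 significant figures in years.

22 yr

Balance the stratified fjord basin: ΣF_in = 1390 + 333.0 = 1723.0 t/yr.
Flux to the adjacent reservoir = ΣF_in − (770.0) = 953.00 t/yr.
At steady state the output of the adjacent reservoir equals its input, 953.00 t/yr.
τ = M / F = 21360 / 953.00 = 22.41 yr.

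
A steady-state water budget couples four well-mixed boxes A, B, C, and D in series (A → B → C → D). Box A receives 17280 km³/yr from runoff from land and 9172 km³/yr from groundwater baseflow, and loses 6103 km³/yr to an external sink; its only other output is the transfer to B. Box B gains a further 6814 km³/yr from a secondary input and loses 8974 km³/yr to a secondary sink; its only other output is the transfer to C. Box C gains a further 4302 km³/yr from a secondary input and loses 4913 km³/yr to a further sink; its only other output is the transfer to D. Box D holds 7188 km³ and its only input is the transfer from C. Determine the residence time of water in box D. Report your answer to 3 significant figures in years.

Box A: F(A→B) = (17280 + 9172) − 6103 = 20349 km³/yr.
Box B: F(B→C) = (20349 + 6814) − 8974 = 18189 km³/yr.
Box C: F(C→D) = (18189 + 4302) − 4913 = 17578 km³/yr.
Box D throughput = its input = 17578 km³/yr; τ = 7188 / 17578 = 0.4089 yr.

0.409 yr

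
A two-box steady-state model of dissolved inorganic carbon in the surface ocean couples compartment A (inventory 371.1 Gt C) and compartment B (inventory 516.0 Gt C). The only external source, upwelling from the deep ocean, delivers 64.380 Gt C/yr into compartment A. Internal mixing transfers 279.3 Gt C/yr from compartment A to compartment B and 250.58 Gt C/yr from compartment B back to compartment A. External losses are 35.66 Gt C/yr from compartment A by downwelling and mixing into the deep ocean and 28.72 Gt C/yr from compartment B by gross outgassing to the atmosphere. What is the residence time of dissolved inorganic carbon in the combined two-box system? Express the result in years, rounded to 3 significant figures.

For the system as a whole, the A↔B exchange is internal and contributes nothing to the throughput; only the external sinks remove mass.
M_total = 371.1 + 516.0 = 887.10 Gt C.
ΣF_external_out = 35.66 + 28.72 = 64.380 Gt C/yr.
τ = M_total / ΣF_ext = 887.10 / 64.380 = 13.78 yr.

13.8 yr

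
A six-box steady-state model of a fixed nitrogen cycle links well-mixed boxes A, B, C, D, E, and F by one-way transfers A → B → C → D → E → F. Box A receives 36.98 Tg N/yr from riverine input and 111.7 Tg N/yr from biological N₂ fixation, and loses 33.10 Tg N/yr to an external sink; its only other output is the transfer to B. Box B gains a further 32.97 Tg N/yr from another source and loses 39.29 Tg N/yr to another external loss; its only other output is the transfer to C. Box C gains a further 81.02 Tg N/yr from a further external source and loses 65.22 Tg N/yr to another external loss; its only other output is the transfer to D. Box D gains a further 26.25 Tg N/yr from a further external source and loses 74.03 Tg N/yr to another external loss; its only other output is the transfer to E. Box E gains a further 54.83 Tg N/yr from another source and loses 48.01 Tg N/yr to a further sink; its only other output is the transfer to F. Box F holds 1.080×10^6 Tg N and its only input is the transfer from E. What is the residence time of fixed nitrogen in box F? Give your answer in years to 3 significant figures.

12800 yr

Box A: F(A→B) = (36.98 + 111.7) − 33.10 = 115.58 Tg N/yr.
Box B: F(B→C) = (115.58 + 32.97) − 39.29 = 109.26 Tg N/yr.
Box C: F(C→D) = (109.26 + 81.02) − 65.22 = 125.06 Tg N/yr.
Box D: F(D→E) = (125.06 + 26.25) − 74.03 = 77.280 Tg N/yr.
Box E: F(E→F) = (77.280 + 54.83) − 48.01 = 84.100 Tg N/yr.
Box F throughput = its input = 84.100 Tg N/yr; τ = 1.080×10^6 / 84.100 = 12840 yr.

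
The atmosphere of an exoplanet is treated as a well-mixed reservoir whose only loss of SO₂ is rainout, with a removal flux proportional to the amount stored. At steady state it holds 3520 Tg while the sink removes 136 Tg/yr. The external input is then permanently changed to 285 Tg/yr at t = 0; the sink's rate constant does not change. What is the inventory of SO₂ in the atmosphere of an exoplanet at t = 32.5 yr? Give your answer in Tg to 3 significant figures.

6280 Tg

Residence time τ = M₀/F₀ = 25.88 yr. The eventual steady state is M_∞ = M₀·(F₁/F₀) = 3520 × 285/136 = 7376.5 Tg.
The anomaly ΔM(t) = M(t) − M_∞ decays as ΔM₀·e^(−t/τ) with ΔM₀ = 3520 − 7376.5 = −3856 Tg.
At t = 32.5 yr, e^(−t/τ) = e^(−1.256) = 0.2849, so ΔM = −1099 Tg and M = 7376.5 − 1099 = 6277.8 Tg.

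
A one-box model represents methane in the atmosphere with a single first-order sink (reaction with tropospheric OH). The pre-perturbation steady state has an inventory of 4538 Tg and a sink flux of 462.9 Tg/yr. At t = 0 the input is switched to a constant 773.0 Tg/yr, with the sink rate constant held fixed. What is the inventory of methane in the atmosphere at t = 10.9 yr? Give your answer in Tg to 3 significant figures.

6580 Tg

τ = M₀/F₀ = 4538/462.9 = 9.803 yr; rate constant k = 1/τ.
New steady state M_∞ = F₁/k = F₁·τ = 773.0 × 9.803 = 7578.0 Tg.
M(t) = M_∞ + (M₀ − M_∞)·e^(−t/τ); t/τ = 10.9/9.803 = 1.112, so e^(−t/τ) = 0.3289.
M(t) = 7578.0 − 3040 × 0.3289 = 6578.0 Tg.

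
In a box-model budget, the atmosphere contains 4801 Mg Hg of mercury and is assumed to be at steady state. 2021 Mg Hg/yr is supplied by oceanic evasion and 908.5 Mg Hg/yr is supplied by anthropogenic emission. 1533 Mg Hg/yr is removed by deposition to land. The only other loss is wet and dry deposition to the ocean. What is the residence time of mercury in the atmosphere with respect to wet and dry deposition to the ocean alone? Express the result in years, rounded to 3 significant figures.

At steady state ΣF_in = ΣF_out.
ΣF_in = 2021 + 908.5 = 2929.5 Mg Hg/yr.
Wet and dry deposition to the ocean flux = ΣF_in − (1533) = 2929.5 − 1533 = 1396 Mg Hg/yr.
τ = M / F = 4801 / 1396 = 3.438 yr.

3.44 yr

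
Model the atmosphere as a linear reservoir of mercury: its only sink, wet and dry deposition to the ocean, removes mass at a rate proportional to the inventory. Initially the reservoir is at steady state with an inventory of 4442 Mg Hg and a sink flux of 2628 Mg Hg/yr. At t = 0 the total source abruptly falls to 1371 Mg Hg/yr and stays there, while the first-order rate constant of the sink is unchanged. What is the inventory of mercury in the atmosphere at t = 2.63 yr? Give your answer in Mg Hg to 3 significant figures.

The sink rate constant is k = F₀/M₀ = 2628/4442 = 0.5916 yr⁻¹.
Solving dM/dt = F₁ − kM with M(0) = M₀ gives M(t) = F₁/k + (M₀ − F₁/k)·e^(−kt).
F₁/k = 1371/0.5916 = 2317.3 Mg Hg; kt = 0.5916 × 2.63 = 1.556, e^(−kt) = 0.2110.
M(2.63) = 2317.3 + (4442 − 2317.3) × 0.2110 = 2317.3 + 448.3 = 2765.6 Mg Hg.

2770 Mg Hg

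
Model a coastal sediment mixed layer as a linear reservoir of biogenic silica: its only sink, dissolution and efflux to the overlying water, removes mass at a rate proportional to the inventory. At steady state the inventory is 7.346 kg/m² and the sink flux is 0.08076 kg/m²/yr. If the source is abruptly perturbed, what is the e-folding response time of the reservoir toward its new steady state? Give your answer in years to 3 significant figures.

91.0 yr

For a linear reservoir the response time equals the residence time τ = M/F.
τ = 7.346 / 0.08076 = 90.96 yr.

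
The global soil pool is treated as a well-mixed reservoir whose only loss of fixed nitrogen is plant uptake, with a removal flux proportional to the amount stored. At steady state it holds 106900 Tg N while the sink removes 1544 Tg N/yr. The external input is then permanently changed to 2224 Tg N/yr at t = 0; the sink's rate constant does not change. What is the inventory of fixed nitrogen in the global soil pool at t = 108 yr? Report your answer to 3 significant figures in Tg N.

The sink rate constant is k = F₀/M₀ = 1544/106900 = 0.01444 yr⁻¹.
Solving dM/dt = F₁ − kM with M(0) = M₀ gives M(t) = F₁/k + (M₀ − F₁/k)·e^(−kt).
F₁/k = 2224/0.01444 = 153980 Tg N; kt = 0.01444 × 108 = 1.560, e^(−kt) = 0.2102.
M(108) = 153980 + (106900 − 153980) × 0.2102 = 153980 − 9894 = 144090 Tg N.

144000 Tg N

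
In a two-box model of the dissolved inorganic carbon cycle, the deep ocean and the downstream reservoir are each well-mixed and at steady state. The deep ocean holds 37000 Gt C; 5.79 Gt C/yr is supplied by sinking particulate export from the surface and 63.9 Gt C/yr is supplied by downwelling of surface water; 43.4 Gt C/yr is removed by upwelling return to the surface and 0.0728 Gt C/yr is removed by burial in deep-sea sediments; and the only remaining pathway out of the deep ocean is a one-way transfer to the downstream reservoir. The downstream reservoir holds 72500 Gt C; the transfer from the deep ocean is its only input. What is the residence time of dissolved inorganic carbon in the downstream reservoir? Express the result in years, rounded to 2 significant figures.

2800 yr

Balance the deep ocean: ΣF_in = 5.79 + 63.9 = 69.690 Gt C/yr.
Transfer to the downstream reservoir = ΣF_in − (43.4 + 0.0728) = 26.217 Gt C/yr.
At steady state the output of the downstream reservoir equals its input, 26.217 Gt C/yr.
τ = M / F = 72500 / 26.217 = 2765 yr.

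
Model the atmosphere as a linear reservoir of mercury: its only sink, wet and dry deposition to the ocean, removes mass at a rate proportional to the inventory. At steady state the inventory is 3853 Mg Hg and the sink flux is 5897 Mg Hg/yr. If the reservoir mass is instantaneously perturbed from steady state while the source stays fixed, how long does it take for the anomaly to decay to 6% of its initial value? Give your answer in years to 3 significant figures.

For a linear reservoir the anomaly decays as exp(−t/τ) with τ = M/F = 3853/5897 = 0.6534 yr.
exp(−t/τ) = 0.06 ⇒ t = −τ ln(0.06) = 0.6534 × 2.813 = 1.838 yr.

1.84 yr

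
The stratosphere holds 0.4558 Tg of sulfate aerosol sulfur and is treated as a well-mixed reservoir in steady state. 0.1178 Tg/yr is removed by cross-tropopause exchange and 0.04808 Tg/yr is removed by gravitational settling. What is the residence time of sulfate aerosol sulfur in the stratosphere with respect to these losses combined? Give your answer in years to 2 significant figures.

2.7 yr

Total removal = 0.1178 + 0.04808 = 0.16588 Tg/yr.
τ = M / ΣF_out = 0.4558 / 0.16588 = 2.748 yr.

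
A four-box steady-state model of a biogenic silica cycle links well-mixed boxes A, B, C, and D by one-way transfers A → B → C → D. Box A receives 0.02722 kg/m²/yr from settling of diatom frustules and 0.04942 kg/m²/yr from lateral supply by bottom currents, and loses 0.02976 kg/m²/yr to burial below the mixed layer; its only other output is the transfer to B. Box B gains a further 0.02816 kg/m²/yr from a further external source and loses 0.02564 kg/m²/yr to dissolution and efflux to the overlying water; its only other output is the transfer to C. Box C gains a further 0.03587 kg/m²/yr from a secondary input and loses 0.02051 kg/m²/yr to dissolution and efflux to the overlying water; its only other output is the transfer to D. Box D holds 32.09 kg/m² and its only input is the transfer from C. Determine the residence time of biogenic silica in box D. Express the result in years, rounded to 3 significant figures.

496 yr

Box A: F(A→B) = (0.02722 + 0.04942) − 0.02976 = 0.046880 kg/m²/yr.
Box B: F(B→C) = (0.046880 + 0.02816) − 0.02564 = 0.049400 kg/m²/yr.
Box C: F(C→D) = (0.049400 + 0.03587) − 0.02051 = 0.064760 kg/m²/yr.
Box D throughput = its input = 0.064760 kg/m²/yr; τ = 32.09 / 0.064760 = 495.5 yr.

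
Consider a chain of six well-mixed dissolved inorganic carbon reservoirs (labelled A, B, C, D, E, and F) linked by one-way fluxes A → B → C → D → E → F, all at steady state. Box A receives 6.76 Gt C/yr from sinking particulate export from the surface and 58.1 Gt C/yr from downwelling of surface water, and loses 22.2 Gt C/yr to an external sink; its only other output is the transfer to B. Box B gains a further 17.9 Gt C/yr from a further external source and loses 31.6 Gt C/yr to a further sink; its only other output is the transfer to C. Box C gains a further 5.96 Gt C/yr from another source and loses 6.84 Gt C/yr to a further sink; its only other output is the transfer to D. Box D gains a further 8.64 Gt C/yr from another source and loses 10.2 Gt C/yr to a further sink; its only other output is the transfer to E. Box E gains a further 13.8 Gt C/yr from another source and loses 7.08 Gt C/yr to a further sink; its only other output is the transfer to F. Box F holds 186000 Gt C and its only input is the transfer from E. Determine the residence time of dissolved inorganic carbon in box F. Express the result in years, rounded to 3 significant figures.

5600 yr

Box A: F(A→B) = (6.76 + 58.1) − 22.2 = 42.660 Gt C/yr.
Box B: F(B→C) = (42.660 + 17.9) − 31.6 = 28.960 Gt C/yr.
Box C: F(C→D) = (28.960 + 5.96) − 6.84 = 28.080 Gt C/yr.
Box D: F(D→E) = (28.080 + 8.64) − 10.2 = 26.520 Gt C/yr.
Box E: F(E→F) = (26.520 + 13.8) − 7.08 = 33.240 Gt C/yr.
Box F throughput = its input = 33.240 Gt C/yr; τ = 186000 / 33.240 = 5596 yr.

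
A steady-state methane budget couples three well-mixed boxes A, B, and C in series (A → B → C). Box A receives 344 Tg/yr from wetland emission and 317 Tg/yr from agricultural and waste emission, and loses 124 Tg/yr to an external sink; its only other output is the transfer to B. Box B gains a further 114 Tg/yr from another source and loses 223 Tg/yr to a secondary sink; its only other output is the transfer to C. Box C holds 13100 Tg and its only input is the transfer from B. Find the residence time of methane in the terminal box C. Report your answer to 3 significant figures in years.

Box A: F(A→B) = (344 + 317) − 124 = 537.00 Tg/yr.
Box B: F(B→C) = (537.00 + 114) − 223 = 428.00 Tg/yr.
Box C throughput = its input = 428.00 Tg/yr; τ = 13100 / 428.00 = 30.61 yr.

30.6 yr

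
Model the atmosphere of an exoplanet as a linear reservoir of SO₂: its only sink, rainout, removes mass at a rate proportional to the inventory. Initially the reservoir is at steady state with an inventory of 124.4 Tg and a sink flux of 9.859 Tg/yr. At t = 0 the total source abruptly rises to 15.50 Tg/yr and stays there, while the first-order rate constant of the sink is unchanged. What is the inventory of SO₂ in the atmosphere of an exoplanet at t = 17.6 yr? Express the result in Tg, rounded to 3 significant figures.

178 Tg

The sink rate constant is k = F₀/M₀ = 9.859/124.4 = 0.07925 yr⁻¹.
Solving dM/dt = F₁ − kM with M(0) = M₀ gives M(t) = F₁/k + (M₀ − F₁/k)·e^(−kt).
F₁/k = 15.50/0.07925 = 195.58 Tg; kt = 0.07925 × 17.6 = 1.395, e^(−kt) = 0.2479.
M(17.6) = 195.58 + (124.4 − 195.58) × 0.2479 = 195.58 − 17.64 = 177.93 Tg.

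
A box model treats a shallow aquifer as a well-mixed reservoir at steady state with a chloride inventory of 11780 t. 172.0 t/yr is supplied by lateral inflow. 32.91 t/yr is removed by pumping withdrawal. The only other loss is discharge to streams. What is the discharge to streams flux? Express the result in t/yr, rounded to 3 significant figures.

139 t/yr

At steady state ΣF_in = ΣF_out.
ΣF_in = 172.00 t/yr.
Discharge to streams flux = ΣF_in − (32.91) = 172.00 − 32.91 = 139.1 t/yr.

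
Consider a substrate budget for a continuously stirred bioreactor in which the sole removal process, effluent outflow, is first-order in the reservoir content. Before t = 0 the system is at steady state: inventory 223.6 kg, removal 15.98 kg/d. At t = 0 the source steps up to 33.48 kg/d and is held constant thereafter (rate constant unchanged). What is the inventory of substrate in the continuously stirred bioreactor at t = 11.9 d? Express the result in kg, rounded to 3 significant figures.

364 kg

τ = M₀/F₀ = 223.6/15.98 = 13.99 d; rate constant k = 1/τ.
New steady state M_∞ = F₁/k = F₁·τ = 33.48 × 13.99 = 468.47 kg.
M(t) = M_∞ + (M₀ − M_∞)·e^(−t/τ); t/τ = 11.9/13.99 = 0.8505, so e^(−t/τ) = 0.4272.
M(t) = 468.47 − 244.9 × 0.4272 = 363.86 kg.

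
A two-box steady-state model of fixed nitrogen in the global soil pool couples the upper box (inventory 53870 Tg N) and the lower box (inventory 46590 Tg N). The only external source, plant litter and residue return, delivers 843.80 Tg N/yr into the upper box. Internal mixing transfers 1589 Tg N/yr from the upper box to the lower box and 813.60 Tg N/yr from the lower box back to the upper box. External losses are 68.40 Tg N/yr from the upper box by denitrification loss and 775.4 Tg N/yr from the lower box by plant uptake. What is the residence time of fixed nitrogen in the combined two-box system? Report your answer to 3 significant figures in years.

Treat the two boxes together as one reservoir: the mixing fluxes between them are internal recycling, so τ = ΣM / Σ(external losses).
M_total = 53870 + 46590 = 100460 Tg N.
ΣF_external_out = 68.40 + 775.4 = 843.80 Tg N/yr.
τ = M_total / ΣF_ext = 100460 / 843.80 = 119.1 yr.

119 yr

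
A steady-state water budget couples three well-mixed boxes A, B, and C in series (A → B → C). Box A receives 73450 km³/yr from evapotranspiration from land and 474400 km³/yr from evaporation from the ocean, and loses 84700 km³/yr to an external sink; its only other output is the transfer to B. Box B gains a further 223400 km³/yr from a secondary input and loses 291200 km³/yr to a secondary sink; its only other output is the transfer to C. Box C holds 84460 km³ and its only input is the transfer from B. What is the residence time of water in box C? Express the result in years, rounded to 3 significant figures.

0.214 yr

Box A: F(A→B) = (73450 + 474400) − 84700 = 463150 km³/yr.
Box B: F(B→C) = (463150 + 223400) − 291200 = 395350 km³/yr.
Box C throughput = its input = 395350 km³/yr; τ = 84460 / 395350 = 0.2136 yr.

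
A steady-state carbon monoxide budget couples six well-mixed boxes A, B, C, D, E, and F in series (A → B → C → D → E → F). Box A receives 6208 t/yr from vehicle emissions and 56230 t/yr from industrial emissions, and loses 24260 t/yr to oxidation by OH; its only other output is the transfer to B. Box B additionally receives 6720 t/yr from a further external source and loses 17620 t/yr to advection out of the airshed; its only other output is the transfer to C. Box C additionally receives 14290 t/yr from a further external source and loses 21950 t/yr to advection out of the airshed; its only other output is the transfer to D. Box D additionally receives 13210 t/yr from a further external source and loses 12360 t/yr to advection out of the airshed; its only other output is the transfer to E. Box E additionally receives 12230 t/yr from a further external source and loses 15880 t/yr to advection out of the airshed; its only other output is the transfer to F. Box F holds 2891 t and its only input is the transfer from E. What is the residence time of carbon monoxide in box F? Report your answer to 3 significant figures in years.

Box A: F(A→B) = (6208 + 56230) − 24260 = 38178 t/yr.
Box B: F(B→C) = (38178 + 6720) − 17620 = 27278 t/yr.
Box C: F(C→D) = (27278 + 14290) − 21950 = 19618 t/yr.
Box D: F(D→E) = (19618 + 13210) − 12360 = 20468 t/yr.
Box E: F(E→F) = (20468 + 12230) − 15880 = 16818 t/yr.
Box F throughput = its input = 16818 t/yr; τ = 2891 / 16818 = 0.1719 yr.

0.172 yr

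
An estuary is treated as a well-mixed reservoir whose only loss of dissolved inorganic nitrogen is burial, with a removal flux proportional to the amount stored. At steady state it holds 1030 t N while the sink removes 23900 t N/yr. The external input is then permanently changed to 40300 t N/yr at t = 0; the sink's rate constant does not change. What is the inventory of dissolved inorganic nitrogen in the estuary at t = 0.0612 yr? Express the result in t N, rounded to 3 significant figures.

1570 t N

The sink rate constant is k = F₀/M₀ = 23900/1030 = 23.20 yr⁻¹.
Solving dM/dt = F₁ − kM with M(0) = M₀ gives M(t) = F₁/k + (M₀ − F₁/k)·e^(−kt).
F₁/k = 40300/23.20 = 1736.8 t N; kt = 23.20 × 0.0612 = 1.420, e^(−kt) = 0.2417.
M(0.0612) = 1736.8 + (1030 − 1736.8) × 0.2417 = 1736.8 − 170.8 = 1566.0 t N.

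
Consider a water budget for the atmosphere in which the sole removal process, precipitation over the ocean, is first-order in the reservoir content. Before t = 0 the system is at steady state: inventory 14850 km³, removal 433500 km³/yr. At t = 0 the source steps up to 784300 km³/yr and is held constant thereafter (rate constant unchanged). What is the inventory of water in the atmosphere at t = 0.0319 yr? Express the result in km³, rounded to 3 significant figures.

22100 km³

The sink rate constant is k = F₀/M₀ = 433500/14850 = 29.19 yr⁻¹.
Solving dM/dt = F₁ − kM with M(0) = M₀ gives M(t) = F₁/k + (M₀ − F₁/k)·e^(−kt).
F₁/k = 784300/29.19 = 26867 km³; kt = 29.19 × 0.0319 = 0.9312, e^(−kt) = 0.3941.
M(0.0319) = 26867 + (14850 − 26867) × 0.3941 = 26867 − 4736 = 22131 km³.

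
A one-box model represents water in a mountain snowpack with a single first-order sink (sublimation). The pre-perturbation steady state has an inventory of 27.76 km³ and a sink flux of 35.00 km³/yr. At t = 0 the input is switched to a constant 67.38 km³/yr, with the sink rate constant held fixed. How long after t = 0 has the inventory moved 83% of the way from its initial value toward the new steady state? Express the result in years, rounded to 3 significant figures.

1.41 yr

τ = M₀/F₀ = 27.76/35.00 = 0.7931 yr.
The remaining gap fraction is e^(−t/τ); 83% covered ⇒ e^(−t/τ) = 0.170.
t = −τ ln(0.170) = 0.7931 × 1.772 = 1.405 yr.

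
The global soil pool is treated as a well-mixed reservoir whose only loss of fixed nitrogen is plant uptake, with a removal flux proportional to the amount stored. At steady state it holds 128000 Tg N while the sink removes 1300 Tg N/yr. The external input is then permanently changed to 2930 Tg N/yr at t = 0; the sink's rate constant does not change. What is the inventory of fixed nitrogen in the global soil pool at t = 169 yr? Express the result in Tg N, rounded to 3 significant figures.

Residence time τ = M₀/F₀ = 98.46 yr. The eventual steady state is M_∞ = M₀·(F₁/F₀) = 128000 × 2930/1300 = 288490 Tg N.
The anomaly ΔM(t) = M(t) − M_∞ decays as ΔM₀·e^(−t/τ) with ΔM₀ = 128000 − 288490 = −160500 Tg N.
At t = 169 yr, e^(−t/τ) = e^(−1.716) = 0.1797, so ΔM = −28840 Tg N and M = 288490 − 28840 = 259650 Tg N.

260000 Tg N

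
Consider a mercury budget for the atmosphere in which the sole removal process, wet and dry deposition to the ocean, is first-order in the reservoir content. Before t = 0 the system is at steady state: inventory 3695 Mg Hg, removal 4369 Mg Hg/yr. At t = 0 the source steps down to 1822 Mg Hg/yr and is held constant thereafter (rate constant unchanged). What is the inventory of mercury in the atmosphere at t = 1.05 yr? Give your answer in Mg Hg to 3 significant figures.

2160 Mg Hg

The sink rate constant is k = F₀/M₀ = 4369/3695 = 1.182 yr⁻¹.
Solving dM/dt = F₁ − kM with M(0) = M₀ gives M(t) = F₁/k + (M₀ − F₁/k)·e^(−kt).
F₁/k = 1822/1.182 = 1540.9 Mg Hg; kt = 1.182 × 1.05 = 1.242, e^(−kt) = 0.2889.
M(1.05) = 1540.9 + (3695 − 1540.9) × 0.2889 = 1540.9 + 622.4 = 2163.3 Mg Hg.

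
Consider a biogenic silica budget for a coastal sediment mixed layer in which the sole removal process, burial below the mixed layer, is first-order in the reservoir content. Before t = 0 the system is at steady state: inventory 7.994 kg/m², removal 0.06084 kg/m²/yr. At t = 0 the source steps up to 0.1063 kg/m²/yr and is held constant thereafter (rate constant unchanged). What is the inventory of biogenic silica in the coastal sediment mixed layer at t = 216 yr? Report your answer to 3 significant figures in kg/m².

The sink rate constant is k = F₀/M₀ = 0.06084/7.994 = 0.007611 yr⁻¹.
Solving dM/dt = F₁ − kM with M(0) = M₀ gives M(t) = F₁/k + (M₀ − F₁/k)·e^(−kt).
F₁/k = 0.1063/0.007611 = 13.967 kg/m²; kt = 0.007611 × 216 = 1.644, e^(−kt) = 0.1932.
M(216) = 13.967 + (7.994 − 13.967) × 0.1932 = 13.967 − 1.154 = 12.813 kg/m².

12.8 kg/m²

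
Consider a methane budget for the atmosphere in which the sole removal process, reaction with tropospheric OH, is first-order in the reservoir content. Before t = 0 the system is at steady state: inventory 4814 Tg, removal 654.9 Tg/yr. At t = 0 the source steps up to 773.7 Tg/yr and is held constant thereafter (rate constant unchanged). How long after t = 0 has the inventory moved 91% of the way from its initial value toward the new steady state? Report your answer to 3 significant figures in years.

17.7 yr

τ = M₀/F₀ = 4814/654.9 = 7.351 yr.
The remaining gap fraction is e^(−t/τ); 91% covered ⇒ e^(−t/τ) = 0.0900.
t = −τ ln(0.0900) = 7.351 × 2.408 = 17.70 yr.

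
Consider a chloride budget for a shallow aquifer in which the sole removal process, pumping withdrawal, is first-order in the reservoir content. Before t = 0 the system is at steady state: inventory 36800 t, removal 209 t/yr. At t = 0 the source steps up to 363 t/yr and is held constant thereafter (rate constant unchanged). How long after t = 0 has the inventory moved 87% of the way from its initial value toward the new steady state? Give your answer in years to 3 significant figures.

359 yr

τ = M₀/F₀ = 36800/209 = 176.1 yr.
The remaining gap fraction is e^(−t/τ); 87% covered ⇒ e^(−t/τ) = 0.130.
t = −τ ln(0.130) = 176.1 × 2.040 = 359.2 yr.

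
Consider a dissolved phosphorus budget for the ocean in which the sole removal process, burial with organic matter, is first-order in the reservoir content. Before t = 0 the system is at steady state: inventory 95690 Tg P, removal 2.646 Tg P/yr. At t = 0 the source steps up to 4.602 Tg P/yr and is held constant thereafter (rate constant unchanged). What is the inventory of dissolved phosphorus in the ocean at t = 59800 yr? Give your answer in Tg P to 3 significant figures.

153000 Tg P

The sink rate constant is k = F₀/M₀ = 2.646/95690 = 2.765×10^-5 yr⁻¹.
Solving dM/dt = F₁ − kM with M(0) = M₀ gives M(t) = F₁/k + (M₀ − F₁/k)·e^(−kt).
F₁/k = 4.602/2.765×10^-5 = 166430 Tg P; kt = 2.765×10^-5 × 59800 = 1.654, e^(−kt) = 0.1914.
M(59800) = 166430 + (95690 − 166430) × 0.1914 = 166430 − 13540 = 152890 Tg P.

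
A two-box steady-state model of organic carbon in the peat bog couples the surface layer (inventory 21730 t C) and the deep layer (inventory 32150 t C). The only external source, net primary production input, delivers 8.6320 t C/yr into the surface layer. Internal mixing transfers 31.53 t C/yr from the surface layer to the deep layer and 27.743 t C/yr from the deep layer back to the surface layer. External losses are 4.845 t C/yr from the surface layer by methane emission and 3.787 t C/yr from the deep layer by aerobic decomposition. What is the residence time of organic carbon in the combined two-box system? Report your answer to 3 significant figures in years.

For the system as a whole, the A↔B exchange is internal and contributes nothing to the throughput; only the external sinks remove mass.
M_total = 21730 + 32150 = 53880 t C.
ΣF_external_out = 4.845 + 3.787 = 8.6320 t C/yr.
τ = M_total / ΣF_ext = 53880 / 8.6320 = 6242 yr.

6240 yr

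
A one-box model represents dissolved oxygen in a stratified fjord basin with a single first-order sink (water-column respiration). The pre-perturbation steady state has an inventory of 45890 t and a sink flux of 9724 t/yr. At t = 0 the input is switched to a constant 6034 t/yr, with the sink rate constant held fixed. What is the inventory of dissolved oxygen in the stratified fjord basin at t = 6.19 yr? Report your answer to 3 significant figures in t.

τ = M₀/F₀ = 45890/9724 = 4.719 yr; rate constant k = 1/τ.
New steady state M_∞ = F₁/k = F₁·τ = 6034 × 4.719 = 28476 t.
M(t) = M_∞ + (M₀ − M_∞)·e^(−t/τ); t/τ = 6.19/4.719 = 1.312, so e^(−t/τ) = 0.2694.
M(t) = 28476 + 17410 × 0.2694 = 33167 t.

33200 t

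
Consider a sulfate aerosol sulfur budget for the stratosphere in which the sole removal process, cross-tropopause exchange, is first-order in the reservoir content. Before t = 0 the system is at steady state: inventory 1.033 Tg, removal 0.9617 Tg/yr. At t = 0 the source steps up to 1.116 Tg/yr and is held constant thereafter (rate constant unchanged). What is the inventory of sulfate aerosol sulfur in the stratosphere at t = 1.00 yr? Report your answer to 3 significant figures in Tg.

Residence time τ = M₀/F₀ = 1.074 yr. The eventual steady state is M_∞ = M₀·(F₁/F₀) = 1.033 × 1.116/0.9617 = 1.1987 Tg.
The anomaly ΔM(t) = M(t) − M_∞ decays as ΔM₀·e^(−t/τ) with ΔM₀ = 1.033 − 1.1987 = −0.1657 Tg.
At t = 1.00 yr, e^(−t/τ) = e^(−0.9310) = 0.3942, so ΔM = −0.06533 Tg and M = 1.1987 − 0.06533 = 1.1334 Tg.

1.13 Tg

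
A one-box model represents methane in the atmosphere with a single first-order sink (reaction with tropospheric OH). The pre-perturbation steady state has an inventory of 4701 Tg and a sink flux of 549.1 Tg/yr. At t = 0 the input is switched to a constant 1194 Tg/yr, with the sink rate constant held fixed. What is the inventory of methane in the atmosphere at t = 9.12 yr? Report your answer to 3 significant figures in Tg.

The sink rate constant is k = F₀/M₀ = 549.1/4701 = 0.1168 yr⁻¹.
Solving dM/dt = F₁ − kM with M(0) = M₀ gives M(t) = F₁/k + (M₀ − F₁/k)·e^(−kt).
F₁/k = 1194/0.1168 = 10222 Tg; kt = 0.1168 × 9.12 = 1.065, e^(−kt) = 0.3446.
M(9.12) = 10222 + (4701 − 10222) × 0.3446 = 10222 − 1903 = 8319.4 Tg.

8320 Tg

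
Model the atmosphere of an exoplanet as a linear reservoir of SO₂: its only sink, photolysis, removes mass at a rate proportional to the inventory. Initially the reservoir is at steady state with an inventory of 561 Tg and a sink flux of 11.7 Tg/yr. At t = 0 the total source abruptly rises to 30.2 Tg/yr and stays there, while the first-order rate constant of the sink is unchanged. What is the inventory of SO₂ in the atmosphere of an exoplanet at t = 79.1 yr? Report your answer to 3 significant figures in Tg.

1280 Tg

τ = M₀/F₀ = 561/11.7 = 47.95 yr; rate constant k = 1/τ.
New steady state M_∞ = F₁/k = F₁·τ = 30.2 × 47.95 = 1448.1 Tg.
M(t) = M_∞ + (M₀ − M_∞)·e^(−t/τ); t/τ = 79.1/47.95 = 1.650, so e^(−t/τ) = 0.1921.
M(t) = 1448.1 − 887.1 × 0.1921 = 1277.6 Tg.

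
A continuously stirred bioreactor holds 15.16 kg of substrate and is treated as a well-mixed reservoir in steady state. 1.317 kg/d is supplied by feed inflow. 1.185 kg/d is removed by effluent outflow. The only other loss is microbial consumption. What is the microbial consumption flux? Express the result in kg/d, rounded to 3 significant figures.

At steady state ΣF_in = ΣF_out.
ΣF_in = 1.3170 kg/d.
Microbial consumption flux = ΣF_in − (1.185) = 1.3170 − 1.185 = 0.1320 kg/d.

0.132 kg/d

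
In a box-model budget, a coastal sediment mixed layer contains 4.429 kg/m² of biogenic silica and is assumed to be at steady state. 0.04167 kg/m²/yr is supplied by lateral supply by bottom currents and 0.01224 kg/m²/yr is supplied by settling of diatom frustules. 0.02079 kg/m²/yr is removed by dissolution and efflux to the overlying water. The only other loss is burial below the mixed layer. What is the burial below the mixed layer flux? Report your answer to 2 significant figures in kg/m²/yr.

0.033 kg/m²/yr

At steady state ΣF_in = ΣF_out.
ΣF_in = 0.04167 + 0.01224 = 0.053910 kg/m²/yr.
Burial below the mixed layer flux = ΣF_in − (0.02079) = 0.053910 − 0.02079 = 0.03312 kg/m²/yr.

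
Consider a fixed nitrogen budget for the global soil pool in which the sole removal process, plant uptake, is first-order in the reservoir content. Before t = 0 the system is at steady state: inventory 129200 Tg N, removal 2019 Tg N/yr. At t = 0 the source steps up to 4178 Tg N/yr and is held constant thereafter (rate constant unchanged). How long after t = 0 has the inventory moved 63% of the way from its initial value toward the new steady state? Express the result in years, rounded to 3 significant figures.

τ = M₀/F₀ = 129200/2019 = 63.99 yr.
The remaining gap fraction is e^(−t/τ); 63% covered ⇒ e^(−t/τ) = 0.370.
t = −τ ln(0.370) = 63.99 × 0.9943 = 63.62 yr.

63.6 yr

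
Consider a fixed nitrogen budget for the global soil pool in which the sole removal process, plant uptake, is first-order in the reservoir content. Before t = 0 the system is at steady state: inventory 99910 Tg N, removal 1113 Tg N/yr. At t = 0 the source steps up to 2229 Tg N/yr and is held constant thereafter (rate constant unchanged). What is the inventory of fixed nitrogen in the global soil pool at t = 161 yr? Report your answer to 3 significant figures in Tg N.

τ = M₀/F₀ = 99910/1113 = 89.77 yr; rate constant k = 1/τ.
New steady state M_∞ = F₁/k = F₁·τ = 2229 × 89.77 = 200090 Tg N.
M(t) = M_∞ + (M₀ − M_∞)·e^(−t/τ); t/τ = 161/89.77 = 1.794, so e^(−t/τ) = 0.1664.
M(t) = 200090 − 100200 × 0.1664 = 183420 Tg N.

183000 Tg N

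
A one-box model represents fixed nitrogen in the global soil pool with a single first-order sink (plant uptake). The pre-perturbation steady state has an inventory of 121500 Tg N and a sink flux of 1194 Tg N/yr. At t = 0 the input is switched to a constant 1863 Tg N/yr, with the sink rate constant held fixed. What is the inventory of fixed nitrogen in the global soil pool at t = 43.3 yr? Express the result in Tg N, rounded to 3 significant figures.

The sink rate constant is k = F₀/M₀ = 1194/121500 = 0.009827 yr⁻¹.
Solving dM/dt = F₁ − kM with M(0) = M₀ gives M(t) = F₁/k + (M₀ − F₁/k)·e^(−kt).
F₁/k = 1863/0.009827 = 189580 Tg N; kt = 0.009827 × 43.3 = 0.4255, e^(−kt) = 0.6534.
M(43.3) = 189580 + (121500 − 189580) × 0.6534 = 189580 − 44480 = 145090 Tg N.

145000 Tg N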